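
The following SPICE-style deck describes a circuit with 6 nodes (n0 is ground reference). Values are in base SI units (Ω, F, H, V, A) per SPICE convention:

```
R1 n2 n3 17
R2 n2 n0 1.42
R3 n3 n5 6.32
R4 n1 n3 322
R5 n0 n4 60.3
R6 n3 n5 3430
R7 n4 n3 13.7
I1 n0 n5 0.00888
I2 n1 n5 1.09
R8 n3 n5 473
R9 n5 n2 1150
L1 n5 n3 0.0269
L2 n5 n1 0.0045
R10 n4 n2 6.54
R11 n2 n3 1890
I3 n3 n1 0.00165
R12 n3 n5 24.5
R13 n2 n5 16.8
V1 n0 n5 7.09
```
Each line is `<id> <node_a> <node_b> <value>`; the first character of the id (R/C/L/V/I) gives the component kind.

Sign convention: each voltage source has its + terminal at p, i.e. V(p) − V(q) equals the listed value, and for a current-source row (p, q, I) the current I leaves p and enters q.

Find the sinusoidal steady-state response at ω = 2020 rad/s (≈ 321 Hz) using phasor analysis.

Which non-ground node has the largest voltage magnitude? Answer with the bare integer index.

1

Element admittances at ω=2020 rad/s:
  Y(R1) = 0.05882+0.000j S between n2,n3
  Y(R2) = 0.7042+0.000j S between n2,n0
  Y(R3) = 0.1582+0.000j S between n3,n5
  Y(R4) = 0.003106+0.000j S between n1,n3
  Y(R5) = 0.01658+0.000j S between n0,n4
  Y(R6) = 0.0002915+0.000j S between n3,n5
  Y(R7) = 0.07299+0.000j S between n4,n3
  I1: injects 0.00888 A into n5 (from n0)
  I2: injects 1.09 A into n5 (from n1)
  Y(R8) = 0.002114+0.000j S between n3,n5
  Y(R9) = 0.0008696+0.000j S between n5,n2
  Y(L1) = 0.000-0.01840j S between n5,n3
  Y(L2) = 0.000-0.1100j S between n5,n1
  Y(R10) = 0.1529+0.000j S between n4,n2
  Y(R11) = 0.0005291+0.000j S between n2,n3
  I3: injects 0.00165 A into n1 (from n3)
  Y(R12) = 0.04082+0.000j S between n3,n5
  Y(R13) = 0.05952+0.000j S between n2,n5
  V1: constraint V(n0)−V(n5) = 7.09
Assemble and solve the 6×6 MNA system:
  V(n1)=-7.368-9.826j  V(n2)=-1.082+0.003316j  V(n3)=-4.977+0.02770j  V(n4)=-2.180+0.01043j  V(n5)=-7.090+0.000j
  i(V1)=-0.8070+0.002508j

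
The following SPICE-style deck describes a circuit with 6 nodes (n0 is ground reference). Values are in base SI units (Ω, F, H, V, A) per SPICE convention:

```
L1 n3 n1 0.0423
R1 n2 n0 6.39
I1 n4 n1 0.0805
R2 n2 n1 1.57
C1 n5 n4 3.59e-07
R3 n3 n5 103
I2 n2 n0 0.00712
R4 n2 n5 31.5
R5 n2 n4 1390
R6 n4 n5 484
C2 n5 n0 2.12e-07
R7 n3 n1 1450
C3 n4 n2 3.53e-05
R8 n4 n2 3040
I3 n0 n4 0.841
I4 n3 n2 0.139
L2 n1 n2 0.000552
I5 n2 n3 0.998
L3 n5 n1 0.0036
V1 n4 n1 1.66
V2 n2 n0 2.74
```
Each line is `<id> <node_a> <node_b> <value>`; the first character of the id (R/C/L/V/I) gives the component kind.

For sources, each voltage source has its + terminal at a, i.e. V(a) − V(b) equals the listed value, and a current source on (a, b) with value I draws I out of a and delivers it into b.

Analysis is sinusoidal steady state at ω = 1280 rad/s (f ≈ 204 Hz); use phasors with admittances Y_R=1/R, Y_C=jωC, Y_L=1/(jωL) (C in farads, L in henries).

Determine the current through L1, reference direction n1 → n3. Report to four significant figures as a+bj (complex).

MNA unknowns: 5 node voltages V₁..V_5 plus 2 source currents (V1, V2)
L1: Y=0.000-0.01847j on G[3,1]
R1: Y=0.1565+0.000j on G[2,0]
I1: z[4]−=0.0805, z[1]+=0.0805
R2: Y=0.6369+0.000j on G[2,1]
C1: Y=0.000+0.0004595j on G[5,4]
R3: Y=0.009709+0.000j on G[3,5]
I2: z[2]−=0.00712, z[0]+=0.00712
R4: Y=0.03175+0.000j on G[2,5]
R5: Y=0.0007194+0.000j on G[2,4]
R6: Y=0.002066+0.000j on G[4,5]
C2: Y=0.000+0.0002714j on G[5,0]
R7: Y=0.0006897+0.000j on G[3,1]
C3: Y=0.000+0.04518j on G[4,2]
R8: Y=0.0003289+0.000j on G[4,2]
I3: z[0]−=0.841, z[4]+=0.841
I4: z[3]−=0.139, z[2]+=0.139
L2: Y=0.000-1.415j on G[1,2]
I5: z[2]−=0.998, z[3]+=0.998
L3: Y=0.000-0.2170j on G[5,1]
V1: row V4−V1=1.66, i_V1 at 4,1
V2: row V2−V0=2.74, i_V2 at 2,0
solve → V1=3.304+0.9923j, V2=2.740+0.000j, V3=22.50+36.06j, V4=4.964+0.9923j, V5=2.086+2.033j
aux → i_V1=0.7966-0.1007j, i_V2=0.4056-0.0005661j

-0.6476+0.3545j A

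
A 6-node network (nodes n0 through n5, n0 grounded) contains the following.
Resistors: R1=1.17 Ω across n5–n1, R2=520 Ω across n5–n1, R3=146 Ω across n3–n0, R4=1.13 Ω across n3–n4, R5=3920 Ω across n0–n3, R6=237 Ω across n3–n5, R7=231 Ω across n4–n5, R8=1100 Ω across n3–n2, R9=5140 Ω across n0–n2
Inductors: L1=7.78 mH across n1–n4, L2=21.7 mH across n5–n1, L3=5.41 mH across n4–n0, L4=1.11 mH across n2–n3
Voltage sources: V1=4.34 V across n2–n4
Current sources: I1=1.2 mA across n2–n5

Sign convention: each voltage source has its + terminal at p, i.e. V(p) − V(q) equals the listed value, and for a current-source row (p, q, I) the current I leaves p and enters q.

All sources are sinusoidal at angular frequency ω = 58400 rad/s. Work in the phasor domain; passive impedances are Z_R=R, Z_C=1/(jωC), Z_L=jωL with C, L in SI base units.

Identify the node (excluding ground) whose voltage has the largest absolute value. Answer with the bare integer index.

2

MNA unknowns: 5 node voltages V₁..V_5 plus 1 source current (V1)
R1: Y=0.8547+0.000j on G[5,1]
L1: Y=0.000-0.002201j on G[1,4]
R2: Y=0.001923+0.000j on G[5,1]
R3: Y=0.006849+0.000j on G[3,0]
L2: Y=0.000-0.0007891j on G[5,1]
R4: Y=0.8850+0.000j on G[3,4]
L3: Y=0.000-0.003165j on G[4,0]
L4: Y=0.000-0.01543j on G[2,3]
R5: Y=0.0002551+0.000j on G[0,3]
R6: Y=0.004219+0.000j on G[3,5]
R7: Y=0.004329+0.000j on G[4,5]
R8: Y=0.0009091+0.000j on G[3,2]
R9: Y=0.0001946+0.000j on G[0,2]
V1: row V2−V4=4.34, i_V1 at 2,4
I1: z[2]−=0.0012, z[5]+=0.0012
solve → V1=0.01394+0.01687j, V2=4.210+0.01629j, V3=-0.1225-0.05833j, V4=-0.1299+0.01629j, V5=0.01394+0.01650j
aux → i_V1=-0.007109+0.06677j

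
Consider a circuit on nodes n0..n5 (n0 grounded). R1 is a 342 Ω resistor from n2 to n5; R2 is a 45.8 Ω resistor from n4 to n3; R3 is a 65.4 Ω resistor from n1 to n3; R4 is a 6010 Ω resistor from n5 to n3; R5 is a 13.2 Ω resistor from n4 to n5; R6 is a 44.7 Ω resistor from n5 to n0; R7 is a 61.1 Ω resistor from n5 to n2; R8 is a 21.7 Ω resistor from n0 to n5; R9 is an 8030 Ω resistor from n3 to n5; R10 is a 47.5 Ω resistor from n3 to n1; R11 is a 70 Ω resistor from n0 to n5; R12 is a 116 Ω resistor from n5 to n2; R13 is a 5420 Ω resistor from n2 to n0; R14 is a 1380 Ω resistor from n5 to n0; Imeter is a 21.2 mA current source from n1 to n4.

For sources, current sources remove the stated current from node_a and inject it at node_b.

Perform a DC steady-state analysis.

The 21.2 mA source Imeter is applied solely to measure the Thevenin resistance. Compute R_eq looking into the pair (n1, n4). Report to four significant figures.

Apply KCL at each of the 5 non-ground nodes and solve the resulting linear system.
Node n1: branches {R3, R10, Imeter} → V_1 = -1.538
Node n2: branches {R1, R7, R12, R13} → V_2 = 0.000
Node n3: branches {R2, R3, R4, R9, R10} → V_3 = -0.9546
Node n4: branches {R2, R5, Imeter} → V_4 = 0.003666
Node n5: branches {R1, R4, R5, R6, R7, R8, R9, R11, R12, R14} → V_5 = 0.000

R_eq = 72.72 Ω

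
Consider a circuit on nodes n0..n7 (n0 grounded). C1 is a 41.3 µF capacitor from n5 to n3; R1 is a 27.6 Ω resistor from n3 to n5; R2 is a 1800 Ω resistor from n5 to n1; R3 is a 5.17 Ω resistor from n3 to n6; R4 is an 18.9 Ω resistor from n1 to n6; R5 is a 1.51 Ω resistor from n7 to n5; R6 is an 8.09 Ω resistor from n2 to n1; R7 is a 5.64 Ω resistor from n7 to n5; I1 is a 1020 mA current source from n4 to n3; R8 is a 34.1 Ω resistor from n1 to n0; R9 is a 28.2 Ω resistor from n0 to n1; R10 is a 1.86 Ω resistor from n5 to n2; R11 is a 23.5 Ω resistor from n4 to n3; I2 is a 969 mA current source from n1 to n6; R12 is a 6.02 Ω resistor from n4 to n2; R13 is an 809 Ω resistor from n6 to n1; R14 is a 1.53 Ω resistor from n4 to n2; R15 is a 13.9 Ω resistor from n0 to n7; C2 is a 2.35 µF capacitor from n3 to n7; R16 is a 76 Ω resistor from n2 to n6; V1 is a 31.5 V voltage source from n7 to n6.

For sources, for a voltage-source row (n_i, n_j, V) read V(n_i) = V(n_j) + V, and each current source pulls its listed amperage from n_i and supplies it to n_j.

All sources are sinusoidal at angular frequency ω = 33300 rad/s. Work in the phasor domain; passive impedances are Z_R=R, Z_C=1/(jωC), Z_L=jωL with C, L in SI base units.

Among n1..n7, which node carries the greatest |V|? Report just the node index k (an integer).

6

Apply KCL at each of the 7 non-ground nodes and solve the resulting linear system.
Node n1: branches {R2, R4, R6, R8, R9, I2, R13} → V_1 = -9.941+0.05673j
Node n2: branches {R6, R10, R12, R14, R16} → V_2 = -1.845+0.1341j
Node n3: branches {C1, R1, R3, I1, R11, C2} → V_3 = 1.918+2.656j
Node n4: branches {I1, R11, R12, R14} → V_4 = -2.842+0.2586j
Node n5: branches {C1, R1, R2, R5, R7, R10} → V_5 = 2.044-0.03332j
Node n6: branches {R3, R4, I2, R13, R16, V1} → V_6 = -22.55-0.05109j
Node n7: branches {R5, R7, R15, C2, V1} → V_7 = 8.953-0.05109j
Source currents: i(V1)=-6.656-0.5319j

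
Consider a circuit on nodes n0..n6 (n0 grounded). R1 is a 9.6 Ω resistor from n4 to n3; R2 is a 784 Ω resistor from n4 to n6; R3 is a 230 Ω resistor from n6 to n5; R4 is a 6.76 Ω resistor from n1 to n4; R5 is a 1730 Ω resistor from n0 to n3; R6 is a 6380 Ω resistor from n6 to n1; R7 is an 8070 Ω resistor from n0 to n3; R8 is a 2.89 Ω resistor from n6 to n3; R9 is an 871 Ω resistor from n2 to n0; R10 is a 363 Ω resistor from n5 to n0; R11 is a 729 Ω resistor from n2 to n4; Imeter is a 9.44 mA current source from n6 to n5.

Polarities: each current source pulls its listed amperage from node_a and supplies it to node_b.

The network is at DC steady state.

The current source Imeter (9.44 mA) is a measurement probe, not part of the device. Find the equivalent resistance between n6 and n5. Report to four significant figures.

R_eq = 190.9 Ω

Element admittances at DC:
  Y(R1) = 0.1042 S between n4,n3
  Y(R2) = 0.001276 S between n4,n6
  Y(R3) = 0.004348 S between n6,n5
  Y(R4) = 0.1479 S between n1,n4
  Y(R5) = 0.0005780 S between n0,n3
  Y(R6) = 0.0001567 S between n6,n1
  Y(R7) = 0.0001239 S between n0,n3
  Y(R8) = 0.3460 S between n6,n3
  Y(R9) = 0.001148 S between n2,n0
  Y(R10) = 0.002755 S between n5,n0
  Y(R11) = 0.001372 S between n2,n4
  Imeter: injects 0.00944 A into n5 (from n6)
Assemble and solve the 6×6 MNA system:
  V(n1)=-1.207  V(n2)=-0.6570  V(n3)=-1.214  V(n4)=-1.207  V(n5)=0.5831  V(n6)=-1.219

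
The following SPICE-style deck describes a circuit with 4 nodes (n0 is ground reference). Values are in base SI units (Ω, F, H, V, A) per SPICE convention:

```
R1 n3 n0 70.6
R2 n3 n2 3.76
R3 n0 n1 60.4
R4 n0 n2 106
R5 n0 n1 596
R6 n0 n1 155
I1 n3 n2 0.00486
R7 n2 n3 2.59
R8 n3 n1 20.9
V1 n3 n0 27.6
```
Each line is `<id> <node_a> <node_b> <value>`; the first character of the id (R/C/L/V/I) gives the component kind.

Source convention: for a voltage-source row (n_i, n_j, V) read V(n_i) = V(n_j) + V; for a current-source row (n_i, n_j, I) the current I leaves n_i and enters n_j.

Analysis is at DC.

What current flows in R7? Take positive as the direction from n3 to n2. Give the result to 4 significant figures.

0.1491 A

Apply KCL at each of the 3 non-ground nodes and solve the resulting linear system.
Node n1: branches {R3, R5, R6, R8} → V_1 = 18.21
Node n2: branches {R2, R4, I1, R7} → V_2 = 27.21
Node n3: branches {R1, R2, I1, R7, R8, V1} → V_3 = 27.60
Source currents: i(V1)=-1.097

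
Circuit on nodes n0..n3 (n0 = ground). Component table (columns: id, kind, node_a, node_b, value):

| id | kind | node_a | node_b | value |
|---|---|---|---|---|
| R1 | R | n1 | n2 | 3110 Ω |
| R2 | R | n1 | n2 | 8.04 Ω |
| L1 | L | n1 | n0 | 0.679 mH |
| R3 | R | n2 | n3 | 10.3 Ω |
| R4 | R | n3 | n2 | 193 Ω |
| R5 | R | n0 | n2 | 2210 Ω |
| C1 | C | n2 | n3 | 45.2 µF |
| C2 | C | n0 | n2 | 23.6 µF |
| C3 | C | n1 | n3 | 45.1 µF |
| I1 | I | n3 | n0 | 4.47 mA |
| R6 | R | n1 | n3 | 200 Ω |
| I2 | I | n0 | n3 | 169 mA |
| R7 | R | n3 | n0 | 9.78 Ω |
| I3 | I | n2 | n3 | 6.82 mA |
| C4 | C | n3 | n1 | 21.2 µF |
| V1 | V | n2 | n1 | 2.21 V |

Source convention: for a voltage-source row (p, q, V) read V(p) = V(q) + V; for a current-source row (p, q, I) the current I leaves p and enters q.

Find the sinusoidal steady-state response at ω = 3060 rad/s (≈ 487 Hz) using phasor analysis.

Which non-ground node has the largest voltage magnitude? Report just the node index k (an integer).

2

MNA unknowns: 3 node voltages V₁..V_3 plus 1 source current (V1)
R1: Y=0.0003215+0.000j on G[1,2]
R2: Y=0.1244+0.000j on G[1,2]
L1: Y=0.000-0.4813j on G[1,0]
R3: Y=0.09709+0.000j on G[2,3]
R4: Y=0.005181+0.000j on G[3,2]
R5: Y=0.0004525+0.000j on G[0,2]
C1: Y=0.000+0.1383j on G[2,3]
C2: Y=0.000+0.07222j on G[0,2]
C3: Y=0.000+0.1380j on G[1,3]
I1: z[3]−=0.00447, z[0]+=0.00447
R6: Y=0.005000+0.000j on G[1,3]
I2: z[0]−=0.169, z[3]+=0.169
R7: Y=0.1022+0.000j on G[3,0]
I3: z[2]−=0.00682, z[3]+=0.00682
C4: Y=0.000+0.06487j on G[3,1]
V1: row V2−V1=2.21, i_V1 at 2,1
solve → V1=0.3046+0.04339j, V2=2.515+0.04339j, V3=1.424-0.3423j
aux → i_V1=-0.3386-0.3719j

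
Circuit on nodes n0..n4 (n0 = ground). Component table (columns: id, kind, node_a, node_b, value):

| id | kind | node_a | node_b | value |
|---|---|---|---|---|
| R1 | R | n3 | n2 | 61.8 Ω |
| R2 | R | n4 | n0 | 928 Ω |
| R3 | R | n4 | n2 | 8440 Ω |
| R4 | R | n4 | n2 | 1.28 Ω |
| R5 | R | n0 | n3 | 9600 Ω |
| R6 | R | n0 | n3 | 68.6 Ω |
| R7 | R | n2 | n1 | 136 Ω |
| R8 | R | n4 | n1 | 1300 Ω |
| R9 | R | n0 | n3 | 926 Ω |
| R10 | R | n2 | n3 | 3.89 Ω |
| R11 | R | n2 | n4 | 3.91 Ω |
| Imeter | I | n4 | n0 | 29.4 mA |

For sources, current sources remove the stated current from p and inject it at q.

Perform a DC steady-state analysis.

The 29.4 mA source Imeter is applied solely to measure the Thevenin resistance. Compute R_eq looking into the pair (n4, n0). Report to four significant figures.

R_eq = 63.42 Ω

MNA unknowns: 4 node voltages V₁..V_4
R1: Y=0.01618 on G[3,2]
R2: Y=0.001078 on G[4,0]
R3: Y=0.0001185 on G[4,2]
R4: Y=0.7812 on G[4,2]
R5: Y=0.0001042 on G[0,3]
R6: Y=0.01458 on G[0,3]
R7: Y=0.007353 on G[2,1]
R8: Y=0.0007692 on G[4,1]
R9: Y=0.001080 on G[0,3]
R10: Y=0.2571 on G[2,3]
R11: Y=0.2558 on G[2,4]
Imeter: z[4]−=0.0294, z[0]+=0.0294
solve → V1=-1.841, V2=-1.838, V3=-1.738, V4=-1.864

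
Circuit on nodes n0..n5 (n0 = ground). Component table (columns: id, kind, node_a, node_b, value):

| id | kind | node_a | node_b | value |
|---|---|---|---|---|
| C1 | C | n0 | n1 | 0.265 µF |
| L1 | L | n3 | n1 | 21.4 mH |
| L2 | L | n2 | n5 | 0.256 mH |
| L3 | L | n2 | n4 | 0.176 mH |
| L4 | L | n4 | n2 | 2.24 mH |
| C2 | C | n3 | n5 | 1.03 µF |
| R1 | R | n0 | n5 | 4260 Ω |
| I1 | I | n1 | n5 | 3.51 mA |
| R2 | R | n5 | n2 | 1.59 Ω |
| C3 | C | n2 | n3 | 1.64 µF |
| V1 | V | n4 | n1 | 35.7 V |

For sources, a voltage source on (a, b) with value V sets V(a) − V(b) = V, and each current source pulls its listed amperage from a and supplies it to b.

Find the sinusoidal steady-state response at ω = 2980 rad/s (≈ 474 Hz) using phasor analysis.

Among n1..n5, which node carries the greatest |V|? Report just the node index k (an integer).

3

MNA unknowns: 5 node voltages V₁..V_5 plus 1 source current (V1)
C1: Y=0.000+0.0007897j on G[0,1]
L1: Y=0.000-0.01568j on G[3,1]
L2: Y=0.000-1.311j on G[2,5]
L3: Y=0.000-1.907j on G[2,4]
L4: Y=0.000-0.1498j on G[4,2]
C2: Y=0.000+0.003069j on G[3,5]
R1: Y=0.0002347+0.000j on G[0,5]
I1: z[1]−=0.00351, z[5]+=0.00351
R2: Y=0.6289+0.000j on G[5,2]
C3: Y=0.000+0.004887j on G[2,3]
V1: row V4−V1=35.7, i_V1 at 4,1
solve → V1=-2.913+9.872j, V2=33.07+9.870j, V3=-40.03+9.902j, V4=32.79+9.872j, V5=33.21+9.799j
aux → i_V1=-0.004762-0.5844j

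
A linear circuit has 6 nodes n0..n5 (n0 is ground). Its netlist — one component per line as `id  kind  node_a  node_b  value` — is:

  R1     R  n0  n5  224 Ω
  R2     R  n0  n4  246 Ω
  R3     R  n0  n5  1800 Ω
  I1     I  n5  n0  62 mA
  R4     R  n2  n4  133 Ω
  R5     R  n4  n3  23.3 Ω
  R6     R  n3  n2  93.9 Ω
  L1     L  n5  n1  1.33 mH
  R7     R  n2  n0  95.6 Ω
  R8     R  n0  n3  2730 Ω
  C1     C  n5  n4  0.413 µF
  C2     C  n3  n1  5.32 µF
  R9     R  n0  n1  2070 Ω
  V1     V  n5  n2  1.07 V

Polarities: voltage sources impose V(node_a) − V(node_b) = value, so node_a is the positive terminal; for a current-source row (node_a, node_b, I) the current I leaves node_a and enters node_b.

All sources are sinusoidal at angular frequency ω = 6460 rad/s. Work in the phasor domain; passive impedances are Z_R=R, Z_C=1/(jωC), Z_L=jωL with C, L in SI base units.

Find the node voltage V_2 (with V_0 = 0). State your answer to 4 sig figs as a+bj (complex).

MNA unknowns: 5 node voltages V₁..V_5 plus 1 source current (V1)
R1: Y=0.004464+0.000j on G[0,5]
R2: Y=0.004065+0.000j on G[0,4]
R3: Y=0.0005556+0.000j on G[0,5]
I1: z[5]−=0.062, z[0]+=0.062
R4: Y=0.007519+0.000j on G[2,4]
R5: Y=0.04292+0.000j on G[4,3]
R6: Y=0.01065+0.000j on G[3,2]
L1: Y=0.000-0.1164j on G[5,1]
R7: Y=0.01046+0.000j on G[2,0]
R8: Y=0.0003663+0.000j on G[0,3]
C1: Y=0.000+0.002668j on G[5,4]
C2: Y=0.000+0.03437j on G[3,1]
R9: Y=0.0004831+0.000j on G[0,1]
V1: row V5−V2=1.07, i_V1 at 5,2
solve → V1=-2.463-0.07958j, V2=-3.559-0.02716j, V3=-2.554+0.1326j, V4=-2.496+0.1009j, V5=-2.489-0.02716j
aux → i_V1=-0.05595-0.002948j

-3.559-0.02716j V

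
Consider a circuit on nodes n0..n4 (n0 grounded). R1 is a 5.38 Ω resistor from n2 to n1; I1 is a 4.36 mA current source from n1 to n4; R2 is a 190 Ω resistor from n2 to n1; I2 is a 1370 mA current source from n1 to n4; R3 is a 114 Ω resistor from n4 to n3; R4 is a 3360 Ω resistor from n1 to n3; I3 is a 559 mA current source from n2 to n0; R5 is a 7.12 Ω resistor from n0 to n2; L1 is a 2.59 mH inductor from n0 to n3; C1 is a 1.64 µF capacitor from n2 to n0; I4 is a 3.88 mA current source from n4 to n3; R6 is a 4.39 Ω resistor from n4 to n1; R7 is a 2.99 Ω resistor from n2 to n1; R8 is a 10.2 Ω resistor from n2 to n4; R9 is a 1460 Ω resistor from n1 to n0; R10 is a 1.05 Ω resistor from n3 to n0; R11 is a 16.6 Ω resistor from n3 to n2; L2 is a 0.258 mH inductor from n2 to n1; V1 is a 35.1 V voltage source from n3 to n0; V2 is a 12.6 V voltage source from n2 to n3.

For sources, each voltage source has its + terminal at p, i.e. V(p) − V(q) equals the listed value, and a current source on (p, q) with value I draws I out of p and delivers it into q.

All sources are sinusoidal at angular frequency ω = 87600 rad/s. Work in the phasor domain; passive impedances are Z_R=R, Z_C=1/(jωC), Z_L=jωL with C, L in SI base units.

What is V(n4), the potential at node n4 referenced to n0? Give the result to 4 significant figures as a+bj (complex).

50.84-0.04613j V

Apply KCL at each of the 4 non-ground nodes and solve the resulting linear system.
Node n1: branches {R1, I1, R2, I2, R4, R6, R7, R9, L2} → V_1 = 46.78-0.06776j
Node n2: branches {R1, R2, I3, R5, C1, R7, R8, R11, L2, V2} → V_2 = 47.70+0.000j
Node n3: branches {R3, R4, L1, I4, R10, R11, V1, V2} → V_3 = 35.10+0.000j
Node n4: branches {I1, I2, R3, I4, R6, R8} → V_4 = 50.84-0.04613j
Source currents: i(V1)=-40.72-6.698j, i(V2)=-8.195-6.852j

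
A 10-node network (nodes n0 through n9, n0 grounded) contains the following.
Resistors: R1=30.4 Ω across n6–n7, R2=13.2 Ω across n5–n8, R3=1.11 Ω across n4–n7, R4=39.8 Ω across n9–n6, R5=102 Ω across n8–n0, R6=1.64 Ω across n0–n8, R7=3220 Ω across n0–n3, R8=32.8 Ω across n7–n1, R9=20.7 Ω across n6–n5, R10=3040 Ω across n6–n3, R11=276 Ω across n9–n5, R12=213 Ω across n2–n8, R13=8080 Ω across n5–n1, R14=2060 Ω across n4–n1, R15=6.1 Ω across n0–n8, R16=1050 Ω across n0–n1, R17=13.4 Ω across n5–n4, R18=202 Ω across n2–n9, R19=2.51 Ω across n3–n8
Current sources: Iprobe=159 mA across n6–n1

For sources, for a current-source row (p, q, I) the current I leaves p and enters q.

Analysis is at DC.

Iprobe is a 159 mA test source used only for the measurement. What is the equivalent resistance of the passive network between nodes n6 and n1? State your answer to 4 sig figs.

R_eq = 46.56 Ω

MNA unknowns: 9 node voltages V₁..V_9
R1: Y=0.03289 on G[6,7]
R2: Y=0.07576 on G[5,8]
R3: Y=0.9009 on G[4,7]
R4: Y=0.02513 on G[9,6]
R5: Y=0.009804 on G[8,0]
R6: Y=0.6098 on G[0,8]
R7: Y=0.0003106 on G[0,3]
R8: Y=0.03049 on G[7,1]
R9: Y=0.04831 on G[6,5]
R10: Y=0.0003289 on G[6,3]
R11: Y=0.003623 on G[9,5]
R12: Y=0.004695 on G[2,8]
R13: Y=0.0001238 on G[5,1]
R14: Y=0.0004854 on G[4,1]
R15: Y=0.1639 on G[0,8]
R16: Y=0.0009524 on G[0,1]
R17: Y=0.07463 on G[5,4]
R18: Y=0.004950 on G[2,9]
R19: Y=0.3984 on G[3,8]
Iprobe: z[6]−=0.159, z[1]+=0.159
solve → V1=5.919, V2=-0.6205, V3=-0.008404, V4=0.9161, V5=-0.03718, V6=-1.485, V7=0.9924, V8=-0.007191, V9=-1.202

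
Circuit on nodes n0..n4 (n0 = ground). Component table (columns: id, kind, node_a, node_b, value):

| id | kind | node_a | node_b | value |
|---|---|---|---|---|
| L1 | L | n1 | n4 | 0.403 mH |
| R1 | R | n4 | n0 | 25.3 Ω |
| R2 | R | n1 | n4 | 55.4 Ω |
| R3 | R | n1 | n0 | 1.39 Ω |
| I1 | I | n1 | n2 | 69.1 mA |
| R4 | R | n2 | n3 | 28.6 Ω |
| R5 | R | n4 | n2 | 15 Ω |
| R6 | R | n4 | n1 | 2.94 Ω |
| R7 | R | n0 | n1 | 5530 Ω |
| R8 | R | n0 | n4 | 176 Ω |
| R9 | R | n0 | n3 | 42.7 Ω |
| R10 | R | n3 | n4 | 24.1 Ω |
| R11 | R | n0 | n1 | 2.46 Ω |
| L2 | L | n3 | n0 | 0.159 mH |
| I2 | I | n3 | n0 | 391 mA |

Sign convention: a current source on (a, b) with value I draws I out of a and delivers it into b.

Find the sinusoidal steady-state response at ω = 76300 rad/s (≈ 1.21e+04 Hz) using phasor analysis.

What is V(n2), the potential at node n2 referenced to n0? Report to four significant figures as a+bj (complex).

MNA unknowns: 4 node voltages V₁..V_4
L1: Y=0.000-0.03252j on G[1,4]
R1: Y=0.03953+0.000j on G[4,0]
R2: Y=0.01805+0.000j on G[1,4]
R3: Y=0.7194+0.000j on G[1,0]
I1: z[1]−=0.0691, z[2]+=0.0691
R4: Y=0.03497+0.000j on G[2,3]
R5: Y=0.06667+0.000j on G[4,2]
R6: Y=0.3401+0.000j on G[4,1]
R7: Y=0.0001808+0.000j on G[0,1]
R8: Y=0.005682+0.000j on G[0,4]
R9: Y=0.02342+0.000j on G[0,3]
R10: Y=0.04149+0.000j on G[3,4]
R11: Y=0.4065+0.000j on G[0,1]
L2: Y=0.000-0.08243j on G[3,0]
I2: z[3]−=0.391, z[0]+=0.391
solve → V1=-0.1193-0.09460j, V2=-0.2496-1.073j, V3=-2.181-2.344j, V4=-0.2732-0.4060j

-0.2496-1.073j V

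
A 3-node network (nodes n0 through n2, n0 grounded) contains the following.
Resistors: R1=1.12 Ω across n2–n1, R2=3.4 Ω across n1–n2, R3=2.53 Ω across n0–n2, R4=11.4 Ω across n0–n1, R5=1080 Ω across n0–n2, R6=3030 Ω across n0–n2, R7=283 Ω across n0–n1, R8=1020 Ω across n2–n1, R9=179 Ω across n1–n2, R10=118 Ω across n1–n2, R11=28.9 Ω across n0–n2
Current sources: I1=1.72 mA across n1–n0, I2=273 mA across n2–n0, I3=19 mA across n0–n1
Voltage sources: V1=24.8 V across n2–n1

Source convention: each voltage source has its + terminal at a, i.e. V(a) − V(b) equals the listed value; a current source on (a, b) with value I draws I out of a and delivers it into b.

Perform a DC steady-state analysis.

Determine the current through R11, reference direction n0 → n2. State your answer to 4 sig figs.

-0.1330 A

Apply KCL at each of the 2 non-ground nodes and solve the resulting linear system.
Node n1: branches {R1, R2, I1, I3, R4, R7, R8, R9, R10, V1} → V_1 = -20.96
Node n2: branches {R1, R2, R3, I2, R5, R6, R8, R9, R10, R11, V1} → V_2 = 3.843
Source currents: i(V1)=-31.74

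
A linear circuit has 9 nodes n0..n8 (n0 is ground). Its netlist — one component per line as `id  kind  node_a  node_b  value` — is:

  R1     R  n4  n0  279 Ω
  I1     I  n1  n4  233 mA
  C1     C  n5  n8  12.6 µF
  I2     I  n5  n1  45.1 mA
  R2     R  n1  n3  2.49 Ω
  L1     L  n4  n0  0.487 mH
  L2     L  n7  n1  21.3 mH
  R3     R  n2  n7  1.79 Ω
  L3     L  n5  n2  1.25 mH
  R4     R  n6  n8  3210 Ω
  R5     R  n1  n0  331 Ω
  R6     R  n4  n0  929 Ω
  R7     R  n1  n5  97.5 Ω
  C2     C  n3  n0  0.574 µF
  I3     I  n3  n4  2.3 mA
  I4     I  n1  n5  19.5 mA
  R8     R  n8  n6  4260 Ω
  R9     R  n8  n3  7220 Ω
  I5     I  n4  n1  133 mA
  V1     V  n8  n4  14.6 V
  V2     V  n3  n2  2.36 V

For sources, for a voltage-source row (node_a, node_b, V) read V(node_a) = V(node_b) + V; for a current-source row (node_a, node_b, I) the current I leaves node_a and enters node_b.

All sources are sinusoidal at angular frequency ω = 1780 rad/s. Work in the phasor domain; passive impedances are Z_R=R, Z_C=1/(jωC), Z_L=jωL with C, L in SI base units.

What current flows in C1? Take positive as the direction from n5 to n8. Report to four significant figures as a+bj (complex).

Element admittances at ω=1780 rad/s:
  Y(R1) = 0.003584+0.000j S between n4,n0
  I1: injects 0.233 A into n4 (from n1)
  Y(C1) = 0.000+0.02243j S between n5,n8
  I2: injects 0.0451 A into n1 (from n5)
  Y(R2) = 0.4016+0.000j S between n1,n3
  Y(L1) = 0.000-1.154j S between n4,n0
  Y(L2) = 0.000-0.02638j S between n7,n1
  Y(R3) = 0.5587+0.000j S between n2,n7
  Y(L3) = 0.000-0.4494j S between n5,n2
  Y(R4) = 0.0003115+0.000j S between n6,n8
  Y(R5) = 0.003021+0.000j S between n1,n0
  Y(R6) = 0.001076+0.000j S between n4,n0
  Y(R7) = 0.01026+0.000j S between n1,n5
  Y(C2) = 0.000+0.001022j S between n3,n0
  I3: injects 0.0023 A into n4 (from n3)
  I4: injects 0.0195 A into n5 (from n1)
  Y(R8) = 0.0002347+0.000j S between n8,n6
  Y(R9) = 0.0001385+0.000j S between n8,n3
  I5: injects 0.133 A into n1 (from n4)
  V1: constraint V(n8)−V(n4) = 14.6
  V2: constraint V(n3)−V(n2) = 2.36
Assemble and solve the 10×10 MNA system:
  V(n1)=15.14+6.082j  V(n2)=13.14+5.992j  V(n3)=15.50+5.992j  V(n4)=0.02952-0.03445j  V(n5)=13.07+6.298j  V(n6)=14.63-0.03445j  V(n7)=13.15+5.898j  V(n8)=14.63-0.03445j
  i(V1)=-0.1419-0.03421j  i(V2)=-0.1425+0.01958j

-0.1420-0.03505j A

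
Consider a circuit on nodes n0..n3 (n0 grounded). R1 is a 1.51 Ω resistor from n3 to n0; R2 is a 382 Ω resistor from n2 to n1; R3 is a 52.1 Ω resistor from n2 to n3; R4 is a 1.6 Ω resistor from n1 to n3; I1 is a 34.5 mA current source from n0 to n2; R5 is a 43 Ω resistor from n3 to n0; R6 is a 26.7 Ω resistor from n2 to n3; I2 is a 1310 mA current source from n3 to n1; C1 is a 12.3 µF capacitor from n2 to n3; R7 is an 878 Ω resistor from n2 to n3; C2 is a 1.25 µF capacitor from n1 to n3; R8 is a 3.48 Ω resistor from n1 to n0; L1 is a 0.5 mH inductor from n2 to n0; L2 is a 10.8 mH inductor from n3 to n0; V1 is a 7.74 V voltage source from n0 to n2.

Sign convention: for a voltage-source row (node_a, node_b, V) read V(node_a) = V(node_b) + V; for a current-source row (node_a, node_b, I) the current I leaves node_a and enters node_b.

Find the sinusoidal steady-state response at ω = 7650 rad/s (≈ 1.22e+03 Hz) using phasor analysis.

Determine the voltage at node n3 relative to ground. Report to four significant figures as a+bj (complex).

Element admittances at ω=7650 rad/s:
  Y(R1) = 0.6623+0.000j S between n3,n0
  Y(R2) = 0.002618+0.000j S between n2,n1
  Y(R3) = 0.01919+0.000j S between n2,n3
  Y(R4) = 0.6250+0.000j S between n1,n3
  I1: injects 0.0345 A into n2 (from n0)
  Y(R5) = 0.02326+0.000j S between n3,n0
  Y(R6) = 0.03745+0.000j S between n2,n3
  I2: injects 1.31 A into n1 (from n3)
  Y(C1) = 0.000+0.09410j S between n2,n3
  Y(R7) = 0.001139+0.000j S between n2,n3
  Y(C2) = 0.000+0.009563j S between n1,n3
  Y(R8) = 0.2874+0.000j S between n1,n0
  Y(L1) = 0.000-0.2614j S between n2,n0
  Y(L2) = 0.000-0.01210j S between n3,n0
  V1: constraint V(n0)−V(n2) = 7.74
Assemble and solve the 4×4 MNA system:
  V(n1)=0.7348-0.4838j  V(n2)=-7.740+0.000j  V(n3)=-0.9909-0.6818j
  i(V1)=-0.5108+1.429j

-0.9909-0.6818j V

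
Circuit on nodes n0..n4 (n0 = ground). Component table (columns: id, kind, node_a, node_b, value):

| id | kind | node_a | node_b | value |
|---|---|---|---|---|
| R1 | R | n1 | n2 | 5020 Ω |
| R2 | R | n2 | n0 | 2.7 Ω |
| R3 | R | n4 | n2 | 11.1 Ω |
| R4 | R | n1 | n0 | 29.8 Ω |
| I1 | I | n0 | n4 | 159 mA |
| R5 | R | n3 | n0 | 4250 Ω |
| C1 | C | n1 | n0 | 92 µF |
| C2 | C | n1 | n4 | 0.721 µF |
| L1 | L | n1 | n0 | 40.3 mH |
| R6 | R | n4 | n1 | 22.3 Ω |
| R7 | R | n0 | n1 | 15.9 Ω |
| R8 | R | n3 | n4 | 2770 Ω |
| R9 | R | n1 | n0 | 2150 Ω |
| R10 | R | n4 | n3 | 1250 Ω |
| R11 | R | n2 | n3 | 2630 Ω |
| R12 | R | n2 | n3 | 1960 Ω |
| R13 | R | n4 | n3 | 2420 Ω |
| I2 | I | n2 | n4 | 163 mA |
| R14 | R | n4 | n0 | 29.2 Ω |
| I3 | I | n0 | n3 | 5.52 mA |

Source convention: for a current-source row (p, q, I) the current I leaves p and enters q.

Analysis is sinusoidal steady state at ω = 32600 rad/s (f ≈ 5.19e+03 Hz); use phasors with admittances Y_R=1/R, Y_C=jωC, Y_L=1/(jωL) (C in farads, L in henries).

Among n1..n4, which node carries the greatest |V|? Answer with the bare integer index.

3

MNA unknowns: 4 node voltages V₁..V_4
R1: Y=0.0001992+0.000j on G[1,2]
R2: Y=0.3704+0.000j on G[2,0]
R3: Y=0.09009+0.000j on G[4,2]
R4: Y=0.03356+0.000j on G[1,0]
I1: z[0]−=0.159, z[4]+=0.159
R5: Y=0.0002353+0.000j on G[3,0]
C1: Y=0.000+2.999j on G[1,0]
C2: Y=0.000+0.02350j on G[1,4]
L1: Y=0.000-0.0007612j on G[1,0]
R6: Y=0.04484+0.000j on G[4,1]
R7: Y=0.06289+0.000j on G[0,1]
R8: Y=0.0003610+0.000j on G[3,4]
R9: Y=0.0004651+0.000j on G[1,0]
R10: Y=0.0008000+0.000j on G[4,3]
R11: Y=0.0003802+0.000j on G[2,3]
R12: Y=0.0005102+0.000j on G[2,3]
R13: Y=0.0004132+0.000j on G[4,3]
I2: z[2]−=0.163, z[4]+=0.163
R14: Y=0.03425+0.000j on G[4,0]
I3: z[0]−=0.00552, z[3]+=0.00552
solve → V1=0.01167-0.02987j, V2=0.02235-0.05887j, V3=3.155-0.1941j, V4=1.893-0.2996j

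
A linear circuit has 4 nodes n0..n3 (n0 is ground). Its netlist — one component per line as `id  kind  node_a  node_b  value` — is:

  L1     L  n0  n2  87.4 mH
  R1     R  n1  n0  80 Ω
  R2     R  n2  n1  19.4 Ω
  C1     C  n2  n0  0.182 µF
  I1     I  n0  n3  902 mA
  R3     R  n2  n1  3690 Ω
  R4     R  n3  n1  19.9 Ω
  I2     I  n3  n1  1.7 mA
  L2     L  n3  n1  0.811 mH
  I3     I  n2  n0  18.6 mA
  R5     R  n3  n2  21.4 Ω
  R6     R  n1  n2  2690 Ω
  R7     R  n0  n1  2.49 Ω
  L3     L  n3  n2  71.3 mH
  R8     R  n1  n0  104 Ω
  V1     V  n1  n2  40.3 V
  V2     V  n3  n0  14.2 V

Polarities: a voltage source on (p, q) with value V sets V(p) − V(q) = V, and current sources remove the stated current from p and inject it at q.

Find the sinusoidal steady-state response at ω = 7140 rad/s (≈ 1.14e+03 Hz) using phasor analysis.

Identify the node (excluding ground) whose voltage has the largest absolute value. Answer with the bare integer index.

2

Apply KCL at each of the 3 non-ground nodes and solve the resulting linear system.
Node n1: branches {R1, R2, R3, R4, I2, L2, R6, R7, R8, V1} → V_1 = 7.088-2.557j
Node n2: branches {L1, R2, C1, R3, I3, R5, R6, L3, V1} → V_2 = -33.21-2.557j
Node n3: branches {I1, R4, I2, L2, R5, L3, V2} → V_3 = 14.20+0.000j
Source currents: i(V1)=-4.306-0.01629j, i(V2)=-2.119+1.073j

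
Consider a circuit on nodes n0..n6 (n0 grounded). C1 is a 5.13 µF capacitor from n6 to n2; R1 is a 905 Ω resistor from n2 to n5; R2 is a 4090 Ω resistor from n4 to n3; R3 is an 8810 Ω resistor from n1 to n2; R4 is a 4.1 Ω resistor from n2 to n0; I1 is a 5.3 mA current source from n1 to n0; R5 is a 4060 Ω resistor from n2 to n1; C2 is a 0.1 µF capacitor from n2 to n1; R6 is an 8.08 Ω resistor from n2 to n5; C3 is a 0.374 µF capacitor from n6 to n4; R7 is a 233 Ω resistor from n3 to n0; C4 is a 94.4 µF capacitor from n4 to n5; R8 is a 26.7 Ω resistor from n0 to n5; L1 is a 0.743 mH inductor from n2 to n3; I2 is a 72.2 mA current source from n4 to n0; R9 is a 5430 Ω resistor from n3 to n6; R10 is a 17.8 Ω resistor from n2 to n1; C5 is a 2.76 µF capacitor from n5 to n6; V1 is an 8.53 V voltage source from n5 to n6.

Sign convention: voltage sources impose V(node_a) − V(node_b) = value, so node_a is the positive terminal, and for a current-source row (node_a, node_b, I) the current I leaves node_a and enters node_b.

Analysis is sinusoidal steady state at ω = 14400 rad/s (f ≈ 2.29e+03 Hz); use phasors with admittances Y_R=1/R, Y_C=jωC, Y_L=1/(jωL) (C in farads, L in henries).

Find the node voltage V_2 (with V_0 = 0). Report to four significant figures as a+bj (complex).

-0.4305-0.4488j V

Element admittances at ω=14400 rad/s:
  Y(C1) = 0.000+0.07387j S between n6,n2
  Y(R1) = 0.001105+0.000j S between n2,n5
  Y(R2) = 0.0002445+0.000j S between n4,n3
  Y(R3) = 0.0001135+0.000j S between n1,n2
  Y(R4) = 0.2439+0.000j S between n2,n0
  I1: injects 0.0053 A into n0 (from n1)
  Y(R5) = 0.0002463+0.000j S between n2,n1
  Y(C2) = 0.000+0.001440j S between n2,n1
  Y(R6) = 0.1238+0.000j S between n2,n5
  Y(C3) = 0.000+0.005386j S between n6,n4
  Y(R7) = 0.004292+0.000j S between n3,n0
  Y(C4) = 0.000+1.359j S between n4,n5
  Y(R8) = 0.03745+0.000j S between n0,n5
  Y(L1) = 0.000-0.09346j S between n2,n3
  I2: injects 0.0722 A into n0 (from n4)
  Y(R9) = 0.0001842+0.000j S between n3,n6
  Y(R10) = 0.05618+0.000j S between n2,n1
  Y(C5) = 0.000+0.03974j S between n5,n6
  V1: constraint V(n5)−V(n6) = 8.53
Assemble and solve the 7×7 MNA system:
  V(n1)=-0.5242-0.4465j  V(n2)=-0.4305-0.4488j  V(n3)=-0.4664-0.4386j  V(n4)=0.7535+3.026j  V(n5)=0.7878+2.973j  V(n6)=-7.742+2.973j
  i(V1)=-0.2538-0.9243j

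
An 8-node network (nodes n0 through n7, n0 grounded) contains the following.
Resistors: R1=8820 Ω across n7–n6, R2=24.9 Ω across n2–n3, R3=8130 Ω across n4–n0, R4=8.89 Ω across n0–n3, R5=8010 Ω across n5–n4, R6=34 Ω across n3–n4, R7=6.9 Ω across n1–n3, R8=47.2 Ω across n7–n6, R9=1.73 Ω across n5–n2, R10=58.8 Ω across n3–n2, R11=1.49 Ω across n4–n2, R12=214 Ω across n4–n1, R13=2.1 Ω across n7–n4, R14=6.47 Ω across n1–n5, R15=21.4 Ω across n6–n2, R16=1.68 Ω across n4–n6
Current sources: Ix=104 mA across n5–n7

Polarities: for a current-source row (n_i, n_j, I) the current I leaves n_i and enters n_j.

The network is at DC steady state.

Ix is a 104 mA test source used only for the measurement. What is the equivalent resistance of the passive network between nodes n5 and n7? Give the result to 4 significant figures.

R_eq = 4.891 Ω

Apply KCL at each of the 7 non-ground nodes and solve the resulting linear system.
Node n1: branches {R7, R12, R14} → V_1 = -0.05641
Node n2: branches {R2, R9, R10, R11, R15} → V_2 = 0.04746
Node n3: branches {R2, R4, R6, R7, R10} → V_3 = -0.0002005
Node n4: branches {R3, R5, R6, R11, R12, R13, R16} → V_4 = 0.1834
Node n5: branches {R5, R9, R14, Ix} → V_5 = -0.1164
Node n6: branches {R1, R8, R15, R16} → V_6 = 0.1805
Node n7: branches {R1, R8, R13, Ix} → V_7 = 0.3923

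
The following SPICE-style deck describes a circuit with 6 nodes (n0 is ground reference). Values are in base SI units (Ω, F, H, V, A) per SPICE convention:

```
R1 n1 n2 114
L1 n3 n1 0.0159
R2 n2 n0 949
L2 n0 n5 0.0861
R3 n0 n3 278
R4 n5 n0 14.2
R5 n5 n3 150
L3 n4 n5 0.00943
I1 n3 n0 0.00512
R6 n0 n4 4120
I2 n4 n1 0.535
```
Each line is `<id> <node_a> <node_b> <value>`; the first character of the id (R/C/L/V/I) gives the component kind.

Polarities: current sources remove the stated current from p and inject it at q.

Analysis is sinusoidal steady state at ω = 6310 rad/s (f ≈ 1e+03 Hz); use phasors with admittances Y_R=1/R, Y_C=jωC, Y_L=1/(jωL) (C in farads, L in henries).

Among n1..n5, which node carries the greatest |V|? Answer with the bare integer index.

1

MNA unknowns: 5 node voltages V₁..V_5
R1: Y=0.008772+0.000j on G[1,2]
L1: Y=0.000-0.009967j on G[3,1]
R2: Y=0.001054+0.000j on G[2,0]
L2: Y=0.000-0.001841j on G[0,5]
R3: Y=0.003597+0.000j on G[0,3]
R4: Y=0.07042+0.000j on G[5,0]
R5: Y=0.006667+0.000j on G[5,3]
L3: Y=0.000-0.01681j on G[4,5]
I1: z[3]−=0.00512, z[0]+=0.00512
R6: Y=0.0002427+0.000j on G[0,4]
I2: z[4]−=0.535, z[1]+=0.535
solve → V1=49.36+44.70j, V2=44.07+39.90j, V3=45.14-4.320j, V4=-3.481-32.13j, V5=-3.017-0.3445j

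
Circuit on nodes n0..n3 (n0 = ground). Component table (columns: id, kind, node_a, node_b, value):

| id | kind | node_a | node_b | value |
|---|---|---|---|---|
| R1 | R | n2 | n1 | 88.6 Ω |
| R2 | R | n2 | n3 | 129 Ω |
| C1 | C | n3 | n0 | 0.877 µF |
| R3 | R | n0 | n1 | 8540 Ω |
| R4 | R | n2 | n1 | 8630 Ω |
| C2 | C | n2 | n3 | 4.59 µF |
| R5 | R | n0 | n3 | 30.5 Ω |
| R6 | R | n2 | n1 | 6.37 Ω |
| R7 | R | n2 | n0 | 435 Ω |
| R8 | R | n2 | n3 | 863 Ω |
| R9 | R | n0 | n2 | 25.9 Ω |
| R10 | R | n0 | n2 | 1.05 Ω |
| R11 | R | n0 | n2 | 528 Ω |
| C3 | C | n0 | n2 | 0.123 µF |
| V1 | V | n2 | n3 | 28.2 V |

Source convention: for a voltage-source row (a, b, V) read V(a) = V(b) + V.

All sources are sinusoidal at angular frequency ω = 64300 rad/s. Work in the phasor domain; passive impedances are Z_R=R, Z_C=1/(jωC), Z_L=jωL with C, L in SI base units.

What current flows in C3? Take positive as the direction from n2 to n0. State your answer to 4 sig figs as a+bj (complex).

MNA unknowns: 3 node voltages V₁..V_3 plus 1 source current (V1)
R1: Y=0.01129+0.000j on G[2,1]
R2: Y=0.007752+0.000j on G[2,3]
C1: Y=0.000+0.05639j on G[3,0]
R3: Y=0.0001171+0.000j on G[0,1]
R4: Y=0.0001159+0.000j on G[2,1]
C2: Y=0.000+0.2951j on G[2,3]
R5: Y=0.03279+0.000j on G[0,3]
R6: Y=0.1570+0.000j on G[2,1]
R7: Y=0.002299+0.000j on G[2,0]
R8: Y=0.001159+0.000j on G[2,3]
R9: Y=0.03861+0.000j on G[0,2]
R10: Y=0.9524+0.000j on G[0,2]
R11: Y=0.001894+0.000j on G[0,2]
C3: Y=0.000+0.007909j on G[0,2]
V1: row V2−V3=28.2, i_V1 at 2,3
solve → V1=0.9915+1.484j, V2=0.9922+1.485j, V3=-27.21+1.485j
aux → i_V1=-1.227-9.808j

-0.01174+0.007847j A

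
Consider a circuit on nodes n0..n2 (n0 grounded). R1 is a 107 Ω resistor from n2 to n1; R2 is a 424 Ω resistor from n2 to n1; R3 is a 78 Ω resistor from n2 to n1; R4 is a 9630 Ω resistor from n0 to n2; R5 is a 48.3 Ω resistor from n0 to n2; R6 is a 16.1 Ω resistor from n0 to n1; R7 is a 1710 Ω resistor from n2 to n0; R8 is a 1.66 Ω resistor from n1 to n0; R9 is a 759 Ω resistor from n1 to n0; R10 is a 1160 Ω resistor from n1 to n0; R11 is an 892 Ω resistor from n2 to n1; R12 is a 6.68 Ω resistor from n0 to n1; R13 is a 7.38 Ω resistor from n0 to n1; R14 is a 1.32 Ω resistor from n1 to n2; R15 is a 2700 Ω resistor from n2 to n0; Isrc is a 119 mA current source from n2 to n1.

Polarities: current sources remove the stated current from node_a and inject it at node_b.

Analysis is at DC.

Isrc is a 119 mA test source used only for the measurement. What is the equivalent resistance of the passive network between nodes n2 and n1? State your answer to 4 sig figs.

R_eq = 1.243 Ω

Apply KCL at each of the 2 non-ground nodes and solve the resulting linear system.
Node n1: branches {R1, R2, R3, R6, R8, R9, R10, R11, R12, R13, R14, Isrc} → V_1 = 0.003306
Node n2: branches {R1, R2, R3, R4, R5, R7, R11, R14, R15, Isrc} → V_2 = -0.1446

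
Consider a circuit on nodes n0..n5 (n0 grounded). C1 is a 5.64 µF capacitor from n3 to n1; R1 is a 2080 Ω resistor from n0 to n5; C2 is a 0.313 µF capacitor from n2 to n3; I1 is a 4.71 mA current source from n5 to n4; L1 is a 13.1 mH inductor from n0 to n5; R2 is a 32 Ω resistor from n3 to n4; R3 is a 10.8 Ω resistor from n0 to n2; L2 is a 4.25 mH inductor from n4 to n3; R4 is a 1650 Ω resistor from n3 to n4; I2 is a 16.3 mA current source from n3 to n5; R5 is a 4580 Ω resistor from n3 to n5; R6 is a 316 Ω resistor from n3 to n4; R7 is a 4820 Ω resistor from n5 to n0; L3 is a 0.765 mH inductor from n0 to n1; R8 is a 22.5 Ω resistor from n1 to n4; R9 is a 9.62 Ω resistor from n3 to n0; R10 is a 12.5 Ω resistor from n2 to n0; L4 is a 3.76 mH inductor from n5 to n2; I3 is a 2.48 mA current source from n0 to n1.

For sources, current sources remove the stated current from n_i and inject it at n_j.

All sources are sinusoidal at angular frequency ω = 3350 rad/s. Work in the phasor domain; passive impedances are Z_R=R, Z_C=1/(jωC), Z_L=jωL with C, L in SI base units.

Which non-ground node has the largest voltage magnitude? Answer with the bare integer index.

5

Apply KCL at each of the 5 non-ground nodes and solve the resulting linear system.
Node n1: branches {C1, L3, R8, I3} → V_1 = -0.001280+0.002716j
Node n2: branches {C2, R3, R10, L4} → V_2 = 0.05155+0.003906j
Node n3: branches {C1, C2, R2, L2, R4, I2, R5, R6, R9} → V_3 = -0.09761-0.003051j
Node n4: branches {I1, R2, L2, R4, R6, R8} → V_4 = -0.03569+0.05491j
Node n5: branches {R1, I1, L1, I2, R5, R7, L4} → V_5 = 0.04109+0.1159j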